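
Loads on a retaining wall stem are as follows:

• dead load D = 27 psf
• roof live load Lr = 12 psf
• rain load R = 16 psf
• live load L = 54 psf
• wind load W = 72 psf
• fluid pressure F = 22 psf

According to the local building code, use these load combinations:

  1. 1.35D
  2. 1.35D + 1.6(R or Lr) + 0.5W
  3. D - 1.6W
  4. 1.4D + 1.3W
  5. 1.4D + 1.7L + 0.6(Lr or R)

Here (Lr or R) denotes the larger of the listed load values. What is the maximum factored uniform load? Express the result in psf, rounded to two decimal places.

139.20 psf

(R or Lr) → R = 16 psf; (Lr or R) → R = 16 psf.
1. 1.35(27) = 36.45
2. 1.35(27) + 1.6(16) + 0.5(72) = 98.05
3. 1.0(27) - 1.6(72) = -88.20
4. 1.4(27) + 1.3(72) = 131.40
5. 1.4(27) + 1.7(54) + 0.6(16) = 139.20
Maximum is from combination 5.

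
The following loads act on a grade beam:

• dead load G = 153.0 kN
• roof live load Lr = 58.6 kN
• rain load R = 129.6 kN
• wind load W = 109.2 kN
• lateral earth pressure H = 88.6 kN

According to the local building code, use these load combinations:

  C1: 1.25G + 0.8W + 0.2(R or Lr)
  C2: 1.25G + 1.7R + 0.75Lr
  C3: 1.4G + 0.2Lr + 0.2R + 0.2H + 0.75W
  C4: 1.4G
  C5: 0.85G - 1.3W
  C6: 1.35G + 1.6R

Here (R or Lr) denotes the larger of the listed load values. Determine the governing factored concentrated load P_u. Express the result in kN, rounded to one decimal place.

(R or Lr) → R = 129.6 kN.
C1: 1.25(153.0) + 0.8(109.2) + 0.2(129.6) = 304.5
C2: 1.25(153.0) + 1.7(129.6) + 0.75(58.6) = 455.5
C3: 1.4(153.0) + 0.2(58.6) + 0.2(129.6) + 0.2(88.6) + 0.75(109.2) = 351.5
C4: 1.4(153.0) = 214.2
C5: 0.85(153.0) - 1.3(109.2) = 130.1 - 142.0 = -11.9
C6: 1.35(153.0) + 1.6(129.6) = 413.9
Maximum is from combination 2.

455.5 kN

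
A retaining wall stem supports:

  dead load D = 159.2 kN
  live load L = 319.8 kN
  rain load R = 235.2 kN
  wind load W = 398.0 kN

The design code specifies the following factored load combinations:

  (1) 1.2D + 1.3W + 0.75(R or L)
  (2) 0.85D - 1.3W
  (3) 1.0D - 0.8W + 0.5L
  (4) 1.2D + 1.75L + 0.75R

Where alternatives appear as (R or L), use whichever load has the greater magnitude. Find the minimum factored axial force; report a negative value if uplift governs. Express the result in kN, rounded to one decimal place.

(R or L) → L = 319.8 kN.
(1) 1.2(159.2) + 1.3(398.0) + 0.75(319.8) = 948.3
(2) 0.85(159.2) - 1.3(398.0) = -382.1
(3) 1.0(159.2) - 0.8(398.0) + 0.5(319.8) = 0.7
(4) 1.2(159.2) + 1.75(319.8) + 0.75(235.2) = 927.1
Combination 2 gives the minimum: -382.1 kN.

-382.1 kN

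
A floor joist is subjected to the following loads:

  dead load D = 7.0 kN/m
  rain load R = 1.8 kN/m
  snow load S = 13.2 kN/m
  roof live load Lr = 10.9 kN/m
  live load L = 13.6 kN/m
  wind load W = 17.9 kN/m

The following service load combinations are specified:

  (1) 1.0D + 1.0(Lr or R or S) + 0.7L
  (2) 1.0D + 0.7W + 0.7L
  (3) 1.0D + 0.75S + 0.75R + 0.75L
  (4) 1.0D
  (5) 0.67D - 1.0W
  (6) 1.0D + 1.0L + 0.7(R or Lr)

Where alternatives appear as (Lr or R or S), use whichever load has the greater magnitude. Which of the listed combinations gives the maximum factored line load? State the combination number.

(Lr or R or S) → S = 13.2 kN/m; (R or Lr) → Lr = 10.9 kN/m.
(1) 1.0(7.0) + 1.0(13.2) + 0.7(13.6) = 7.0 + 13.2 + 9.5 = 29.7
(2) 1.0(7.0) + 0.7(17.9) + 0.7(13.6) = 29.1
(3) 1.0(7.0) + 0.75(13.2) + 0.75(1.8) + 0.75(13.6) = 7.0 + 9.9 + 1.4 + 10.2 = 28.5
(4) 1.0(7.0) = 7.0
(5) 0.67(7.0) - 1.0(17.9) = 4.7 - 17.9 = -13.2
(6) 1.0(7.0) + 1.0(13.6) + 0.7(10.9) = 7.0 + 13.6 + 7.6 = 28.2
The largest value is 29.7 kN/m from combination 1.

Combination 1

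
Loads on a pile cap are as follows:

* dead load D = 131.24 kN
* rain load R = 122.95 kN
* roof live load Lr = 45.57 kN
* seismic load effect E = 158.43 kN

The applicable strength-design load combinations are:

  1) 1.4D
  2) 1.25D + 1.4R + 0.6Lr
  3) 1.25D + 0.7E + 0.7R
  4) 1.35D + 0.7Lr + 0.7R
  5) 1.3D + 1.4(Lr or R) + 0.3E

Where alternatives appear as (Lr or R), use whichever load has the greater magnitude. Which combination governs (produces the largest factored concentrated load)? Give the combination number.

(Lr or R) → R = 122.95 kN.
1) 1.4(131.24) = 183.74
2) 1.25(131.24) + 1.4(122.95) + 0.6(45.57) = 363.52
3) 1.25(131.24) + 0.7(158.43) + 0.7(122.95) = 361.02
4) 1.35(131.24) + 0.7(45.57) + 0.7(122.95) = 295.14
5) 1.3(131.24) + 1.4(122.95) + 0.3(158.43) = 390.27
The largest value is 390.27 kN from combination 5.

Combination 5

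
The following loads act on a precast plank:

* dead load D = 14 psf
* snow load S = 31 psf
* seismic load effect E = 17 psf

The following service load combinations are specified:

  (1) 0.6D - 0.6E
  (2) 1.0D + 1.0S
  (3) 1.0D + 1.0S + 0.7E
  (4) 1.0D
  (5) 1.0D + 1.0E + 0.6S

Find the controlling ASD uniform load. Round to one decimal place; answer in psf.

56.9 psf

(1) 0.6(14) - 0.6(17) = -1.8
(2) 1.0(14) + 1.0(31) = 45.0
(3) 1.0(14) + 1.0(31) + 0.7(17) = 56.9
(4) 1.0(14) = 14.0
(5) 1.0(14) + 1.0(17) + 0.6(31) = 49.6
Maximum is from combination 3.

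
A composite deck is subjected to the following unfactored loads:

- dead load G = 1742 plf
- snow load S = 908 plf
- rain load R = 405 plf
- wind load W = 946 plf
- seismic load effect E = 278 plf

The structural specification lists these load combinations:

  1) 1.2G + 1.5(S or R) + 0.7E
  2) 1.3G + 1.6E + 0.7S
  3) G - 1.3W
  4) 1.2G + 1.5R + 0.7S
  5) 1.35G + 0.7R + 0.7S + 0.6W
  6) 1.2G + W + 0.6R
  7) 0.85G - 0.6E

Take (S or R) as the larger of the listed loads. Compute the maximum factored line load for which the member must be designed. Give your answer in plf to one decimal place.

(S or R) → S = 908 plf.
1) 1.2(1742) + 1.5(908) + 0.7(278) = 3647.0
2) 1.3(1742) + 1.6(278) + 0.7(908) = 3345.0
3) 1.0(1742) - 1.3(946) = 512.2
4) 1.2(1742) + 1.5(405) + 0.7(908) = 3333.5
5) 1.35(1742) + 0.7(405) + 0.7(908) + 0.6(946) = 3838.4
6) 1.2(1742) + 1.0(946) + 0.6(405) = 3279.4
7) 0.85(1742) - 0.6(278) = 1313.9
The controlling combination is 5, giving 3838.4 plf.

3838.4 plf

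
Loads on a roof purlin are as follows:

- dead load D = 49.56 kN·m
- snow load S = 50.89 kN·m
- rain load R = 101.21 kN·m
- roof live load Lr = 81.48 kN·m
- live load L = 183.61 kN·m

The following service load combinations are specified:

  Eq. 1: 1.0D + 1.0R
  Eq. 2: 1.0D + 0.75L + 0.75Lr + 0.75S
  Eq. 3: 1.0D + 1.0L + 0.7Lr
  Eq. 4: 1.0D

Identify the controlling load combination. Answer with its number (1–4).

Eq. 1: 1.0(49.56) + 1.0(101.21) = 150.77
Eq. 2: 1.0(49.56) + 0.75(183.61) + 0.75(81.48) + 0.75(50.89) = 286.55
Eq. 3: 1.0(49.56) + 1.0(183.61) + 0.7(81.48) = 290.21
Eq. 4: 1.0(49.56) = 49.56
The largest value is 290.21 kN·m from combination 3.

Combination 3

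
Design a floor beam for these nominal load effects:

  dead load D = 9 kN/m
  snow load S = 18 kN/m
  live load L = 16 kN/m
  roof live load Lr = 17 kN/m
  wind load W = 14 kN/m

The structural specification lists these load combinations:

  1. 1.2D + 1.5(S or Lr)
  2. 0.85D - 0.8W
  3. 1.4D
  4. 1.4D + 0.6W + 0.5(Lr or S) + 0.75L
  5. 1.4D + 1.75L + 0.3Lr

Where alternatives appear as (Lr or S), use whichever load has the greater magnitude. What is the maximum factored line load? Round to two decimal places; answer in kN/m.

45.70 kN/m

(S or Lr) → S = 18 kN/m; (Lr or S) → S = 18 kN/m.
1. 1.2(9) + 1.5(18) = 37.80
2. 0.85(9) - 0.8(14) = -3.55
3. 1.4(9) = 12.60
4. 1.4(9) + 0.6(14) + 0.5(18) + 0.75(16) = 42.00
5. 1.4(9) + 1.75(16) + 0.3(17) = 45.70
Combination 5 governs: w_u = 45.70 kN/m.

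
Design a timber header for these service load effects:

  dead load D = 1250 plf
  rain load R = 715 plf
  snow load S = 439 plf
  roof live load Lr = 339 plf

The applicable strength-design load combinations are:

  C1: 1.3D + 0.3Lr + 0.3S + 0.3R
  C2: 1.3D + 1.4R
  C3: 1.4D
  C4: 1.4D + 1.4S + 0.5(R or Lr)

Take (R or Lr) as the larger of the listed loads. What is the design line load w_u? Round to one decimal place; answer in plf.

(R or Lr) → R = 715 plf.
C1: 1.3(1250) + 0.3(339) + 0.3(439) + 0.3(715) = 2072.9
C2: 1.3(1250) + 1.4(715) = 2626.0
C3: 1.4(1250) = 1750.0
C4: 1.4(1250) + 1.4(439) + 0.5(715) = 2722.1
Maximum is from combination 4.

2722.1 plf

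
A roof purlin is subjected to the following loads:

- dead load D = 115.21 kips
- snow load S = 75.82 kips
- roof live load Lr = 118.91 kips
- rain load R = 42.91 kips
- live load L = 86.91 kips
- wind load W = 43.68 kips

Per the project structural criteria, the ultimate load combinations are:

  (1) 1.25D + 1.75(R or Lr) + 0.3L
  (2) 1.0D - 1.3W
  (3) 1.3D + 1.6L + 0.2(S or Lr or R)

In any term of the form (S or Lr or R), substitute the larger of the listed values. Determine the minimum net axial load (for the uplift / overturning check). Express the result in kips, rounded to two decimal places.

(R or Lr) → Lr = 118.91 kips; (S or Lr or R) → Lr = 118.91 kips.
(1) 1.25(115.21) + 1.75(118.91) + 0.3(86.91) = 378.18
(2) 1.0(115.21) - 1.3(43.68) = 58.43
(3) 1.3(115.21) + 1.6(86.91) + 0.2(118.91) = 312.61
Combination 2 gives the minimum: 58.43 kips.

58.43 kips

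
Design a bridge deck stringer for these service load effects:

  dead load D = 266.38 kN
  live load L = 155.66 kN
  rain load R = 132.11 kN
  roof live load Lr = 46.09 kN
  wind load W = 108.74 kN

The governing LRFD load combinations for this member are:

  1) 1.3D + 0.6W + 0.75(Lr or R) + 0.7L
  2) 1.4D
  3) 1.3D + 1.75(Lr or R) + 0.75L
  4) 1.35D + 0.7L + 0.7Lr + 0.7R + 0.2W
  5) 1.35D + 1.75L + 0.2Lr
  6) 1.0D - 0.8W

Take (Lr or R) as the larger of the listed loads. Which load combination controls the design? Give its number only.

Combination 3

(Lr or R) → R = 132.11 kN.
1) 1.3(266.38) + 0.6(108.74) + 0.75(132.11) + 0.7(155.66) = 619.58
2) 1.4(266.38) = 372.93
3) 1.3(266.38) + 1.75(132.11) + 0.75(155.66) = 346.29 + 231.19 + 116.75 = 694.23
4) 1.35(266.38) + 0.7(155.66) + 0.7(46.09) + 0.7(132.11) + 0.2(108.74) = 359.61 + 108.96 + 32.26 + 92.48 + 21.75 = 615.06
5) 1.35(266.38) + 1.75(155.66) + 0.2(46.09) = 359.61 + 272.41 + 9.22 = 641.24
6) 1.0(266.38) - 0.8(108.74) = 266.38 - 86.99 = 179.39
The largest value is 694.23 kN from combination 3.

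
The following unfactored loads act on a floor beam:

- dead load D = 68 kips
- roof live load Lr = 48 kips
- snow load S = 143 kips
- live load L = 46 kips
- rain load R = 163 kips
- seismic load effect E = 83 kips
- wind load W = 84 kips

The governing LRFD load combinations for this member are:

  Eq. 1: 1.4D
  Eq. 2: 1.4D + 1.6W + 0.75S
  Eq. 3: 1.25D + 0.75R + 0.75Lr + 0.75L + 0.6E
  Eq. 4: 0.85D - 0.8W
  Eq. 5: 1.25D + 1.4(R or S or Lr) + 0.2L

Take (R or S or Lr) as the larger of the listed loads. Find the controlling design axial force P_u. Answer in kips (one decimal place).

(R or S or Lr) → R = 163 kips.
Eq. 1: 1.4(68) = 95.2
Eq. 2: 1.4(68) + 1.6(84) + 0.75(143) = 95.2 + 134.4 + 107.3 = 336.9
Eq. 3: 1.25(68) + 0.75(163) + 0.75(48) + 0.75(46) + 0.6(83) = 85.0 + 122.3 + 36.0 + 34.5 + 49.8 = 327.6
Eq. 4: 0.85(68) - 0.8(84) = 57.8 - 67.2 = -9.4
Eq. 5: 1.25(68) + 1.4(163) + 0.2(46) = 85.0 + 228.2 + 9.2 = 322.4
Maximum is from combination 2.

336.9 kips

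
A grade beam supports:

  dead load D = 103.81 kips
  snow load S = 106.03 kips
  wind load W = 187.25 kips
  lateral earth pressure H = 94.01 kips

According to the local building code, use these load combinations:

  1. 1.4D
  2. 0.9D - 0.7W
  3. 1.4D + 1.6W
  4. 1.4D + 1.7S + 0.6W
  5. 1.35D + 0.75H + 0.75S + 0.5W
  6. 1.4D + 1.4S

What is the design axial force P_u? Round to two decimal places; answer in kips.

444.93 kips

1. 1.4(103.81) = 145.33
2. 0.9(103.81) - 0.7(187.25) = -37.65
3. 1.4(103.81) + 1.6(187.25) = 444.93
4. 1.4(103.81) + 1.7(106.03) + 0.6(187.25) = 437.94
5. 1.35(103.81) + 0.75(94.01) + 0.75(106.03) + 0.5(187.25) = 383.80
6. 1.4(103.81) + 1.4(106.03) = 293.78
Maximum is from combination 3.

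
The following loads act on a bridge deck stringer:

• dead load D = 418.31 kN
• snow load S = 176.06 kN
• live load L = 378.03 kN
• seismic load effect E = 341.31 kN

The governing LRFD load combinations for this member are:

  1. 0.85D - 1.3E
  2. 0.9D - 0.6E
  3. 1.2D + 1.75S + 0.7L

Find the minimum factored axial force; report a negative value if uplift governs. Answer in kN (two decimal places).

-88.14 kN

1. 0.85(418.31) - 1.3(341.31) = 355.56 - 443.70 = -88.14
2. 0.9(418.31) - 0.6(341.31) = 376.48 - 204.79 = 171.69
3. 1.2(418.31) + 1.75(176.06) + 0.7(378.03) = 501.97 + 308.11 + 264.62 = 1074.70
Combination 1 gives the minimum: -88.14 kN.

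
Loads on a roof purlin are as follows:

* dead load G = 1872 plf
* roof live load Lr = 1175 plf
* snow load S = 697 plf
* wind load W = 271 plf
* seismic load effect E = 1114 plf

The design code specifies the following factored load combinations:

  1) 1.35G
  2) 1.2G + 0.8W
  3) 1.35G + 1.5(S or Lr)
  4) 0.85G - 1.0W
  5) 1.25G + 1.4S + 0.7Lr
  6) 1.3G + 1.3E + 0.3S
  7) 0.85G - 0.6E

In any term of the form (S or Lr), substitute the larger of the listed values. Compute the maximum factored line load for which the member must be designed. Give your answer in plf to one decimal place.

(S or Lr) → Lr = 1175 plf.
1) 1.35(1872) = 2527.2
2) 1.2(1872) + 0.8(271) = 2246.4 + 216.8 = 2463.2
3) 1.35(1872) + 1.5(1175) = 2527.2 + 1762.5 = 4289.7
4) 0.85(1872) - 1.0(271) = 1591.2 - 271.0 = 1320.2
5) 1.25(1872) + 1.4(697) + 0.7(1175) = 2340.0 + 975.8 + 822.5 = 4138.3
6) 1.3(1872) + 1.3(1114) + 0.3(697) = 2433.6 + 1448.2 + 209.1 = 4090.9
7) 0.85(1872) - 0.6(1114) = 1591.2 - 668.4 = 922.8
Maximum is from combination 3.

4289.7 plf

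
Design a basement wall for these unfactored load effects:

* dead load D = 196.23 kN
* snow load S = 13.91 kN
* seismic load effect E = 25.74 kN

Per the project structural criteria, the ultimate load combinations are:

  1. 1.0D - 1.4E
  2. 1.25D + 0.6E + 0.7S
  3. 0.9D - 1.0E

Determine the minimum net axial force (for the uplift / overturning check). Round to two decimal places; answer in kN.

1. 1.0(196.23) - 1.4(25.74) = 196.23 - 36.04 = 160.19
2. 1.25(196.23) + 0.6(25.74) + 0.7(13.91) = 245.29 + 15.44 + 9.74 = 270.47
3. 0.9(196.23) - 1.0(25.74) = 176.61 - 25.74 = 150.87
Combination 3 gives the minimum: 150.87 kN.

150.87 kN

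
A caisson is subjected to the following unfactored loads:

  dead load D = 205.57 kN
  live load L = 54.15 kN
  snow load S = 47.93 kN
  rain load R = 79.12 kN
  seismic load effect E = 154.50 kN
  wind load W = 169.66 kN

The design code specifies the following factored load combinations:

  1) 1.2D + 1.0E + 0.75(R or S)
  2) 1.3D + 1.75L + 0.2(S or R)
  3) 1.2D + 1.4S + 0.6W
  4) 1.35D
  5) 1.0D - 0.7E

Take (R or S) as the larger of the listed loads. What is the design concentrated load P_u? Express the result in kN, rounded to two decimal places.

460.52 kN

(R or S) → R = 79.12 kN; (S or R) → R = 79.12 kN.
1) 1.2(205.57) + 1.0(154.50) + 0.75(79.12) = 246.68 + 154.50 + 59.34 = 460.52
2) 1.3(205.57) + 1.75(54.15) + 0.2(79.12) = 377.83
3) 1.2(205.57) + 1.4(47.93) + 0.6(169.66) = 246.68 + 67.10 + 101.80 = 415.58
4) 1.35(205.57) = 277.52
5) 1.0(205.57) - 0.7(154.50) = 205.57 - 108.15 = 97.42
Combination 1 governs: P_u = 460.52 kN.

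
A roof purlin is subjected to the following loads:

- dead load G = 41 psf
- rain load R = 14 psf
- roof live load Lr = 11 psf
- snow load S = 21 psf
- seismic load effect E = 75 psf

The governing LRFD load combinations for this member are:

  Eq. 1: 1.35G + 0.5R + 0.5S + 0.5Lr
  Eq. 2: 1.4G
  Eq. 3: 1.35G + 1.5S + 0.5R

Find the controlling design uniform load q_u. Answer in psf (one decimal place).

93.9 psf

Eq. 1: 1.35(41) + 0.5(14) + 0.5(21) + 0.5(11) = 55.4 + 7.0 + 10.5 + 5.5 = 78.4
Eq. 2: 1.4(41) = 57.4
Eq. 3: 1.35(41) + 1.5(21) + 0.5(14) = 55.4 + 31.5 + 7.0 = 93.9
Combination 3 governs: q_u = 93.9 psf.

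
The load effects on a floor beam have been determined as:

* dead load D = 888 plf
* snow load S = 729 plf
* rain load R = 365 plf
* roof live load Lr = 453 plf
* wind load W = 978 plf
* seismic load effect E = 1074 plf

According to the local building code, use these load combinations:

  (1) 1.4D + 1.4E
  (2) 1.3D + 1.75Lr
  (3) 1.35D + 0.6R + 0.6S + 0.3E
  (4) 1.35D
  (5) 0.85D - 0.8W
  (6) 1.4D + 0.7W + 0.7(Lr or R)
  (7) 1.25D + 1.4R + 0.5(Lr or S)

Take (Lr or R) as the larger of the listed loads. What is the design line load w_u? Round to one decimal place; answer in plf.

2746.8 plf

(Lr or R) → Lr = 453 plf; (Lr or S) → S = 729 plf.
(1) 1.4(888) + 1.4(1074) = 2746.8
(2) 1.3(888) + 1.75(453) = 1947.2
(3) 1.35(888) + 0.6(365) + 0.6(729) + 0.3(1074) = 2177.4
(4) 1.35(888) = 1198.8
(5) 0.85(888) - 0.8(978) = -27.6
(6) 1.4(888) + 0.7(978) + 0.7(453) = 2244.9
(7) 1.25(888) + 1.4(365) + 0.5(729) = 1985.5
Combination 1 governs: w_u = 2746.8 plf.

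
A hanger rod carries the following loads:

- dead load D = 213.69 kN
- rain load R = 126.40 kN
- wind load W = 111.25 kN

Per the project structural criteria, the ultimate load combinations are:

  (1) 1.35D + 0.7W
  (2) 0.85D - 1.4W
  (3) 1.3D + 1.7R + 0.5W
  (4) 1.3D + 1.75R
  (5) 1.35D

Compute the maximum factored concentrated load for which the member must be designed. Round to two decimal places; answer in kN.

(1) 1.35(213.69) + 0.7(111.25) = 288.48 + 77.88 = 366.36
(2) 0.85(213.69) - 1.4(111.25) = 181.64 - 155.75 = 25.89
(3) 1.3(213.69) + 1.7(126.40) + 0.5(111.25) = 548.30
(4) 1.3(213.69) + 1.75(126.40) = 277.80 + 221.20 = 499.00
(5) 1.35(213.69) = 288.48
Maximum is from combination 3.

548.30 kN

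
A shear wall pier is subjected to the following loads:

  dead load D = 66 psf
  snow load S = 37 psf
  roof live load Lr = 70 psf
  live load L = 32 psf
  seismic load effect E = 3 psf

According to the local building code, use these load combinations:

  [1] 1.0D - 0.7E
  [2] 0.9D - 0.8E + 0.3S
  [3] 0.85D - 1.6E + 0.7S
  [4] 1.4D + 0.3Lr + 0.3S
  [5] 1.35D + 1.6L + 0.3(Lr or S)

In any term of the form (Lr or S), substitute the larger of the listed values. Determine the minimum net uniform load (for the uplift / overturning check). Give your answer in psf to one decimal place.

(Lr or S) → Lr = 70 psf.
[1] 1.0(66) - 0.7(3) = 66.0 - 2.1 = 63.9
[2] 0.9(66) - 0.8(3) + 0.3(37) = 59.4 - 2.4 + 11.1 = 68.1
[3] 0.85(66) - 1.6(3) + 0.7(37) = 56.1 - 4.8 + 25.9 = 77.2
[4] 1.4(66) + 0.3(70) + 0.3(37) = 92.4 + 21.0 + 11.1 = 124.5
[5] 1.35(66) + 1.6(32) + 0.3(70) = 89.1 + 51.2 + 21.0 = 161.3
Combination 1 gives the minimum: 63.9 psf.

63.9 psf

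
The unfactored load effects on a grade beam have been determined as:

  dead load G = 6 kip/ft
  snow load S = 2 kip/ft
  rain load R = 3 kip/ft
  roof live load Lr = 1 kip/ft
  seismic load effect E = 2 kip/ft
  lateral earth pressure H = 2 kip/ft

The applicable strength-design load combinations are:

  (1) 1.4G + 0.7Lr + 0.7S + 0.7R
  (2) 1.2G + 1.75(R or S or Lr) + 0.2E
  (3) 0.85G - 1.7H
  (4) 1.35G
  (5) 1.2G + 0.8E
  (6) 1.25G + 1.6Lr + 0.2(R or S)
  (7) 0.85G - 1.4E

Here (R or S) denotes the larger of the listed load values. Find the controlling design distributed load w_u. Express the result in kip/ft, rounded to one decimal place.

12.9 kip/ft

(R or S or Lr) → R = 3 kip/ft; (R or S) → R = 3 kip/ft.
(1) 1.4(6) + 0.7(1) + 0.7(2) + 0.7(3) = 12.6
(2) 1.2(6) + 1.75(3) + 0.2(2) = 12.9
(3) 0.85(6) - 1.7(2) = 1.7
(4) 1.35(6) = 8.1
(5) 1.2(6) + 0.8(2) = 8.8
(6) 1.25(6) + 1.6(1) + 0.2(3) = 9.7
(7) 0.85(6) - 1.4(2) = 2.3
Combination 2 governs: w_u = 12.9 kip/ft.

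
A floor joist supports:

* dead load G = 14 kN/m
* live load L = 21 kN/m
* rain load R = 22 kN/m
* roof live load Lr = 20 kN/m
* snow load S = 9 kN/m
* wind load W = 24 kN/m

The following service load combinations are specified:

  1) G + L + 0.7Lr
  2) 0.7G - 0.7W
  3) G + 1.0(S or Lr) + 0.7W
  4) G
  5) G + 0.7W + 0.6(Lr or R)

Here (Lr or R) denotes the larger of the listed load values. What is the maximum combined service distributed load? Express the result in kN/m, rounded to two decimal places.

50.80 kN/m

(S or Lr) → Lr = 20 kN/m; (Lr or R) → R = 22 kN/m.
1) 1.0(14) + 1.0(21) + 0.7(20) = 49.00
2) 0.7(14) - 0.7(24) = -7.00
3) 1.0(14) + 1.0(20) + 0.7(24) = 50.80
4) 1.0(14) = 14.00
5) 1.0(14) + 0.7(24) + 0.6(22) = 44.00
The controlling combination is 3, giving 50.80 kN/m.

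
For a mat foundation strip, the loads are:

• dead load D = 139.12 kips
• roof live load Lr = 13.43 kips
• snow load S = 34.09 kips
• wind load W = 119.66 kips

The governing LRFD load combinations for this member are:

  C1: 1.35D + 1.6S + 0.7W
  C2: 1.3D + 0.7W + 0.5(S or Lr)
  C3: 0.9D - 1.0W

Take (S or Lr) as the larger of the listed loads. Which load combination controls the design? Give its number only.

(S or Lr) → S = 34.09 kips.
C1: 1.35(139.12) + 1.6(34.09) + 0.7(119.66) = 326.12
C2: 1.3(139.12) + 0.7(119.66) + 0.5(34.09) = 281.66
C3: 0.9(139.12) - 1.0(119.66) = 125.21 - 119.66 = 5.55
The largest value is 326.12 kips from combination 1.

Combination 1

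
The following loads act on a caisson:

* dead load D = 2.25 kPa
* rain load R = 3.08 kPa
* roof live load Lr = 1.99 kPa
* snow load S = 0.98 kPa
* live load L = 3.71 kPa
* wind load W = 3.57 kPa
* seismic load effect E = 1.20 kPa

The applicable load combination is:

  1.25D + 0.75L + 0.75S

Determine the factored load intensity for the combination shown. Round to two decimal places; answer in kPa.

1.25(2.25) + 0.75(3.71) + 0.75(0.98) = 6.33
q_u = 6.33 kPa.

6.33 kPa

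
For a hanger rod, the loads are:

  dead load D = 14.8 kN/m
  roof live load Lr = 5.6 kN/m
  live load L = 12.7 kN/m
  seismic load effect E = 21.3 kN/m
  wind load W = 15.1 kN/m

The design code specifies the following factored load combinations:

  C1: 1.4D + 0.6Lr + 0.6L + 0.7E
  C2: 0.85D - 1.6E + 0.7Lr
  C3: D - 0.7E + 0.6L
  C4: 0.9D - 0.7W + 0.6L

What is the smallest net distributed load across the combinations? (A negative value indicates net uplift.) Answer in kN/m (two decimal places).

C1: 1.4(14.8) + 0.6(5.6) + 0.6(12.7) + 0.7(21.3) = 20.72 + 3.36 + 7.62 + 14.91 = 46.61
C2: 0.85(14.8) - 1.6(21.3) + 0.7(5.6) = 12.58 - 34.08 + 3.92 = -17.58
C3: 1.0(14.8) - 0.7(21.3) + 0.6(12.7) = 14.80 - 14.91 + 7.62 = 7.51
C4: 0.9(14.8) - 0.7(15.1) + 0.6(12.7) = 13.32 - 10.57 + 7.62 = 10.37
Combination 2 gives the minimum: -17.58 kN/m.

-17.58 kN/m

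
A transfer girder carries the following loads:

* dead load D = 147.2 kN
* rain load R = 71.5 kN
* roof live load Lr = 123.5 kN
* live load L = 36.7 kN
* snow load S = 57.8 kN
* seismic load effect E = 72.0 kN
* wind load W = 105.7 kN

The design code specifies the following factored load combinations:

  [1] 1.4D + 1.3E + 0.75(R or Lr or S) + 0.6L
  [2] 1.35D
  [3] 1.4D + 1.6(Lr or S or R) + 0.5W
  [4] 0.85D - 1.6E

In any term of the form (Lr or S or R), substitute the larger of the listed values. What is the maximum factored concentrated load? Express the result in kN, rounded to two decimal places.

(R or Lr or S) → Lr = 123.5 kN; (Lr or S or R) → Lr = 123.5 kN.
[1] 1.4(147.2) + 1.3(72.0) + 0.75(123.5) + 0.6(36.7) = 206.08 + 93.60 + 92.63 + 22.02 = 414.33
[2] 1.35(147.2) = 198.72
[3] 1.4(147.2) + 1.6(123.5) + 0.5(105.7) = 206.08 + 197.60 + 52.85 = 456.53
[4] 0.85(147.2) - 1.6(72.0) = 125.12 - 115.20 = 9.92
Maximum is from combination 3.

456.53 kN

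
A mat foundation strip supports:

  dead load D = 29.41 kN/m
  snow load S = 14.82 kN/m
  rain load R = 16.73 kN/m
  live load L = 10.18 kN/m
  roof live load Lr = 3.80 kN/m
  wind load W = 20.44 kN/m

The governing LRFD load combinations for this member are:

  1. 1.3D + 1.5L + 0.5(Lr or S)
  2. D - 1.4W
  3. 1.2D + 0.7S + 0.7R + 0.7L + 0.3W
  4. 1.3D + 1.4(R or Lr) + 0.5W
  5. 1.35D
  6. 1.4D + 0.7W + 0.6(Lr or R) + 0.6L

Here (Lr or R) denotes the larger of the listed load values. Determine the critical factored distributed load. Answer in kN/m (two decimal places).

(Lr or S) → S = 14.82 kN/m; (R or Lr) → R = 16.73 kN/m; (Lr or R) → R = 16.73 kN/m.
1. 1.3(29.41) + 1.5(10.18) + 0.5(14.82) = 38.23 + 15.27 + 7.41 = 60.91
2. 1.0(29.41) - 1.4(20.44) = 29.41 - 28.62 = 0.79
3. 1.2(29.41) + 0.7(14.82) + 0.7(16.73) + 0.7(10.18) + 0.3(20.44) = 70.64
4. 1.3(29.41) + 1.4(16.73) + 0.5(20.44) = 71.88
5. 1.35(29.41) = 39.70
6. 1.4(29.41) + 0.7(20.44) + 0.6(16.73) + 0.6(10.18) = 41.17 + 14.31 + 10.04 + 6.11 = 71.63
Combination 4 governs: w_u = 71.88 kN/m.

71.88 kN/m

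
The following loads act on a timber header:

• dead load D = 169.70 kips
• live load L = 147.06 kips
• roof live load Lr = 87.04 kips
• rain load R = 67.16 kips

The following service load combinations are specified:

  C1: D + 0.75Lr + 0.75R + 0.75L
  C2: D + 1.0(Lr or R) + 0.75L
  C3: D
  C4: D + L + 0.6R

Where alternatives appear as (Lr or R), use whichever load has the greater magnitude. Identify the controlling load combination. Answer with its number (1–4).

Combination 1

(Lr or R) → Lr = 87.04 kips.
C1: 1.0(169.70) + 0.75(87.04) + 0.75(67.16) + 0.75(147.06) = 169.70 + 65.28 + 50.37 + 110.30 = 395.65
C2: 1.0(169.70) + 1.0(87.04) + 0.75(147.06) = 169.70 + 87.04 + 110.30 = 367.04
C3: 1.0(169.70) = 169.70
C4: 1.0(169.70) + 1.0(147.06) + 0.6(67.16) = 169.70 + 147.06 + 40.30 = 357.06
The largest value is 395.65 kips from combination 1.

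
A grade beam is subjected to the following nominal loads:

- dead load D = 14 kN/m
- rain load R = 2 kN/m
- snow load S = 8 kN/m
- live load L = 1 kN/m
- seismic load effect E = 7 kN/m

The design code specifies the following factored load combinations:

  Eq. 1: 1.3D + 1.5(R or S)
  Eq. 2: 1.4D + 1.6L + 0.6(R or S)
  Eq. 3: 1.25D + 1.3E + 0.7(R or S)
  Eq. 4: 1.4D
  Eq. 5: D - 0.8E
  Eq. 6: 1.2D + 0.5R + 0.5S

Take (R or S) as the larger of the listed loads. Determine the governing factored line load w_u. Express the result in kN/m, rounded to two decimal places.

32.20 kN/m

(R or S) → S = 8 kN/m.
Eq. 1: 1.3(14) + 1.5(8) = 18.20 + 12.00 = 30.20
Eq. 2: 1.4(14) + 1.6(1) + 0.6(8) = 19.60 + 1.60 + 4.80 = 26.00
Eq. 3: 1.25(14) + 1.3(7) + 0.7(8) = 17.50 + 9.10 + 5.60 = 32.20
Eq. 4: 1.4(14) = 19.60
Eq. 5: 1.0(14) - 0.8(7) = 14.00 - 5.60 = 8.40
Eq. 6: 1.2(14) + 0.5(2) + 0.5(8) = 16.80 + 1.00 + 4.00 = 21.80
Combination 3 governs: w_u = 32.20 kN/m.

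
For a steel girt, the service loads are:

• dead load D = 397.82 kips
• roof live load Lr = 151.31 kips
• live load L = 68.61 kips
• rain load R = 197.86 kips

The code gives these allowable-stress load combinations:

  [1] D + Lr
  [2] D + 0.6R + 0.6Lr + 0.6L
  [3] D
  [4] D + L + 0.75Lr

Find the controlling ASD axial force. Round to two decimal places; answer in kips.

[1] 1.0(397.82) + 1.0(151.31) = 397.82 + 151.31 = 549.13
[2] 1.0(397.82) + 0.6(197.86) + 0.6(151.31) + 0.6(68.61) = 648.49
[3] 1.0(397.82) = 397.82
[4] 1.0(397.82) + 1.0(68.61) + 0.75(151.31) = 397.82 + 68.61 + 113.48 = 579.91
Maximum is from combination 2.

648.49 kips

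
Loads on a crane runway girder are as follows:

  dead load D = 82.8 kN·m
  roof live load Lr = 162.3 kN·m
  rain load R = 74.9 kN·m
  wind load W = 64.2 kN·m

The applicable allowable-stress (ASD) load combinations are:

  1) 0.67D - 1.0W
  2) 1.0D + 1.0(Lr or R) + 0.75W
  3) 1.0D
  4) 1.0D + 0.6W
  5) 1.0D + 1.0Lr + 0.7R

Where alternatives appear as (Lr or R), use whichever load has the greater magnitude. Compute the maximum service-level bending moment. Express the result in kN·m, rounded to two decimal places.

297.53 kN·m

(Lr or R) → Lr = 162.3 kN·m.
1) 0.67(82.8) - 1.0(64.2) = -8.72
2) 1.0(82.8) + 1.0(162.3) + 0.75(64.2) = 293.25
3) 1.0(82.8) = 82.80
4) 1.0(82.8) + 0.6(64.2) = 121.32
5) 1.0(82.8) + 1.0(162.3) + 0.7(74.9) = 297.53
Maximum is from combination 5.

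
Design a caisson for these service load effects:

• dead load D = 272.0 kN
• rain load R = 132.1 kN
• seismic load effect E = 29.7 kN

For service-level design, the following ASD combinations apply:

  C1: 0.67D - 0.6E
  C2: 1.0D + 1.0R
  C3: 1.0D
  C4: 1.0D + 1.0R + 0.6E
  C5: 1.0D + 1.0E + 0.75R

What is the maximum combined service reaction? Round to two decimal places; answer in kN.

C1: 0.67(272.0) - 0.6(29.7) = 182.24 - 17.82 = 164.42
C2: 1.0(272.0) + 1.0(132.1) = 272.00 + 132.10 = 404.10
C3: 1.0(272.0) = 272.00
C4: 1.0(272.0) + 1.0(132.1) + 0.6(29.7) = 272.00 + 132.10 + 17.82 = 421.92
C5: 1.0(272.0) + 1.0(29.7) + 0.75(132.1) = 272.00 + 29.70 + 99.08 = 400.78
Maximum is from combination 4.

421.92 kN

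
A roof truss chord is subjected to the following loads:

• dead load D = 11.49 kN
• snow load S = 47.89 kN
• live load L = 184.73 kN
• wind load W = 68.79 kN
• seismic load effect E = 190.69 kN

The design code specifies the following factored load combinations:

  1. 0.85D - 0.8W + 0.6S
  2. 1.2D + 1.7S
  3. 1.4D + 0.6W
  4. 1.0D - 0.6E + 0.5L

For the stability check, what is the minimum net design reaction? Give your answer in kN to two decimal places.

-16.53 kN

1. 0.85(11.49) - 0.8(68.79) + 0.6(47.89) = 9.77 - 55.03 + 28.73 = -16.53
2. 1.2(11.49) + 1.7(47.89) = 13.79 + 81.41 = 95.20
3. 1.4(11.49) + 0.6(68.79) = 16.09 + 41.27 = 57.36
4. 1.0(11.49) - 0.6(190.69) + 0.5(184.73) = -10.56
Combination 1 gives the minimum: -16.53 kN.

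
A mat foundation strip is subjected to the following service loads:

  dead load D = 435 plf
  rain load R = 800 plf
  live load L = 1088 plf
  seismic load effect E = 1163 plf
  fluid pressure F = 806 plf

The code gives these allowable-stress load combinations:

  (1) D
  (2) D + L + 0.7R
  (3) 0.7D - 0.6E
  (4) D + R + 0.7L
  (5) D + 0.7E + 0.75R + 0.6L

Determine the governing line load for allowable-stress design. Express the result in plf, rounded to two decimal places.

2501.90 plf

(1) 1.0(435) = 435.00
(2) 1.0(435) + 1.0(1088) + 0.7(800) = 435.00 + 1088.00 + 560.00 = 2083.00
(3) 0.7(435) - 0.6(1163) = 304.50 - 697.80 = -393.30
(4) 1.0(435) + 1.0(800) + 0.7(1088) = 435.00 + 800.00 + 761.60 = 1996.60
(5) 1.0(435) + 0.7(1163) + 0.75(800) + 0.6(1088) = 435.00 + 814.10 + 600.00 + 652.80 = 2501.90
Maximum is from combination 5.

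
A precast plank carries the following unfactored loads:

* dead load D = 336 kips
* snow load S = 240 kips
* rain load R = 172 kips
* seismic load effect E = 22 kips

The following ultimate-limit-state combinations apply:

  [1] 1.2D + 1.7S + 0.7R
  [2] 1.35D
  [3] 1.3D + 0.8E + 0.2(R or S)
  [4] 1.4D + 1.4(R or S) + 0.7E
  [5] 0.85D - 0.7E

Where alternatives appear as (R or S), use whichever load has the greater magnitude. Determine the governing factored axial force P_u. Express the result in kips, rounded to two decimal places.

(R or S) → S = 240 kips.
[1] 1.2(336) + 1.7(240) + 0.7(172) = 931.60
[2] 1.35(336) = 453.60
[3] 1.3(336) + 0.8(22) + 0.2(240) = 502.40
[4] 1.4(336) + 1.4(240) + 0.7(22) = 821.80
[5] 0.85(336) - 0.7(22) = 270.20
Combination 1 governs: P_u = 931.60 kips.

931.60 kips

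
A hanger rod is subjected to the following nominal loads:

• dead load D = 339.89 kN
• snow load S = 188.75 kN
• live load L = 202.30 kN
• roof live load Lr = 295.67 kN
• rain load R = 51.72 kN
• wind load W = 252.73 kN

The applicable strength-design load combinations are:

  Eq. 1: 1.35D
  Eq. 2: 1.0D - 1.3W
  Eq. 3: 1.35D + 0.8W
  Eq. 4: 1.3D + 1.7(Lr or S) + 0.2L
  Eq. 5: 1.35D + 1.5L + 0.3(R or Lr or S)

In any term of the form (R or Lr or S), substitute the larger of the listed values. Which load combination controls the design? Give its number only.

(Lr or S) → Lr = 295.67 kN; (R or Lr or S) → Lr = 295.67 kN.
Eq. 1: 1.35(339.89) = 458.85
Eq. 2: 1.0(339.89) - 1.3(252.73) = 11.34
Eq. 3: 1.35(339.89) + 0.8(252.73) = 661.04
Eq. 4: 1.3(339.89) + 1.7(295.67) + 0.2(202.30) = 984.96
Eq. 5: 1.35(339.89) + 1.5(202.30) + 0.3(295.67) = 851.00
The largest value is 984.96 kN from combination 4.

Combination 4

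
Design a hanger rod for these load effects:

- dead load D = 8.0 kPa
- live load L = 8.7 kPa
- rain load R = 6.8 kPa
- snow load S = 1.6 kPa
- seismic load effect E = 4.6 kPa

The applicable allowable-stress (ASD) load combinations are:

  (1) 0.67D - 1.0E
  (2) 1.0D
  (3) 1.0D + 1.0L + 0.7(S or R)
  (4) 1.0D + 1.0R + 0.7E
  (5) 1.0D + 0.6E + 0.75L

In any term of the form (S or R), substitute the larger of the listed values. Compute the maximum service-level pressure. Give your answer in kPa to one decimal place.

21.5 kPa

(S or R) → R = 6.8 kPa.
(1) 0.67(8.0) - 1.0(4.6) = 5.4 - 4.6 = 0.8
(2) 1.0(8.0) = 8.0
(3) 1.0(8.0) + 1.0(8.7) + 0.7(6.8) = 8.0 + 8.7 + 4.8 = 21.5
(4) 1.0(8.0) + 1.0(6.8) + 0.7(4.6) = 8.0 + 6.8 + 3.2 = 18.0
(5) 1.0(8.0) + 0.6(4.6) + 0.75(8.7) = 8.0 + 2.8 + 6.5 = 17.3
Maximum is from combination 3.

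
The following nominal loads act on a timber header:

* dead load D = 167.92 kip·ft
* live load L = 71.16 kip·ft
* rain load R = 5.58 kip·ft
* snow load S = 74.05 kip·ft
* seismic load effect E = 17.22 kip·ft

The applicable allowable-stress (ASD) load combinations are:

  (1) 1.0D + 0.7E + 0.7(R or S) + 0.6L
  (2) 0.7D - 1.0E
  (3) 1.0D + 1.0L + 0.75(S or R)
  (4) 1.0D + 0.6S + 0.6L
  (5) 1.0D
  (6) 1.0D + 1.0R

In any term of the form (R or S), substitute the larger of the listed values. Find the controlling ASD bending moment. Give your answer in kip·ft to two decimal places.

294.62 kip·ft

(R or S) → S = 74.05 kip·ft; (S or R) → S = 74.05 kip·ft.
(1) 1.0(167.92) + 0.7(17.22) + 0.7(74.05) + 0.6(71.16) = 167.92 + 12.05 + 51.84 + 42.70 = 274.51
(2) 0.7(167.92) - 1.0(17.22) = 117.54 - 17.22 = 100.32
(3) 1.0(167.92) + 1.0(71.16) + 0.75(74.05) = 167.92 + 71.16 + 55.54 = 294.62
(4) 1.0(167.92) + 0.6(74.05) + 0.6(71.16) = 167.92 + 44.43 + 42.70 = 255.05
(5) 1.0(167.92) = 167.92
(6) 1.0(167.92) + 1.0(5.58) = 167.92 + 5.58 = 173.50
The controlling combination is 3, giving 294.62 kip·ft.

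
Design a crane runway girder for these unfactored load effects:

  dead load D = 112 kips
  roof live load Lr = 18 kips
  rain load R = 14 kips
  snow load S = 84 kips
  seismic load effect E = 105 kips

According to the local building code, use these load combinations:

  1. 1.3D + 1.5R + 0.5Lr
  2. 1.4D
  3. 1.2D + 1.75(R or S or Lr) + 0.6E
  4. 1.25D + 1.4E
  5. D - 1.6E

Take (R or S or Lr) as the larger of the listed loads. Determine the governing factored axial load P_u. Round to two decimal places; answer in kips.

(R or S or Lr) → S = 84 kips.
1. 1.3(112) + 1.5(14) + 0.5(18) = 145.60 + 21.00 + 9.00 = 175.60
2. 1.4(112) = 156.80
3. 1.2(112) + 1.75(84) + 0.6(105) = 134.40 + 147.00 + 63.00 = 344.40
4. 1.25(112) + 1.4(105) = 140.00 + 147.00 = 287.00
5. 1.0(112) - 1.6(105) = 112.00 - 168.00 = -56.00
Maximum is from combination 3.

344.40 kips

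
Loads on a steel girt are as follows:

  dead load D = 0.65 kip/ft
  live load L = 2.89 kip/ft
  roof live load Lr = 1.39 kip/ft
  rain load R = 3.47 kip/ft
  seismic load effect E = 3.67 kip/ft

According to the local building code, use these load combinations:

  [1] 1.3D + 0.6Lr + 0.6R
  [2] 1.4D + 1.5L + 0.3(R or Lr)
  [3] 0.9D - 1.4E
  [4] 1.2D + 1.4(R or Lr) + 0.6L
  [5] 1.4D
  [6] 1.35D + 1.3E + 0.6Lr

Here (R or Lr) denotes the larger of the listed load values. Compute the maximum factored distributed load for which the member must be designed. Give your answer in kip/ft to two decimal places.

7.37 kip/ft

(R or Lr) → R = 3.47 kip/ft.
[1] 1.3(0.65) + 0.6(1.39) + 0.6(3.47) = 3.76
[2] 1.4(0.65) + 1.5(2.89) + 0.3(3.47) = 6.29
[3] 0.9(0.65) - 1.4(3.67) = -4.55
[4] 1.2(0.65) + 1.4(3.47) + 0.6(2.89) = 7.37
[5] 1.4(0.65) = 0.91
[6] 1.35(0.65) + 1.3(3.67) + 0.6(1.39) = 6.48
Maximum is from combination 4.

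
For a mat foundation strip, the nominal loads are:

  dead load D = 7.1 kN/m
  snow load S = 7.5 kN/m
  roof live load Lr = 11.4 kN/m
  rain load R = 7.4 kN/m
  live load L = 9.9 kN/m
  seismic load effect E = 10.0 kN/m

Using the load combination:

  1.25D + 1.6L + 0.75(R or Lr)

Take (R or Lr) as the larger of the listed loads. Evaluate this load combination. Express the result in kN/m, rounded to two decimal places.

33.27 kN/m

(R or Lr) → Lr = 11.4 kN/m.
1.25(7.1) + 1.6(9.9) + 0.75(11.4) = 8.88 + 15.84 + 8.55 = 33.27
w_u = 33.27 kN/m.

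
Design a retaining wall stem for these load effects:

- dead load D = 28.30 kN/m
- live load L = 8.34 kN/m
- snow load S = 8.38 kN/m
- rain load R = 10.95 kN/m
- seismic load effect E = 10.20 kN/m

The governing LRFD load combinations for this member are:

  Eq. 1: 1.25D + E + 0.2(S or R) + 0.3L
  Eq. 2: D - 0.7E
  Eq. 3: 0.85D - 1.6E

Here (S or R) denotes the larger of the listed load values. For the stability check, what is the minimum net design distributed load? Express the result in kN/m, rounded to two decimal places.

(S or R) → R = 10.95 kN/m.
Eq. 1: 1.25(28.30) + 1.0(10.20) + 0.2(10.95) + 0.3(8.34) = 35.38 + 10.20 + 2.19 + 2.50 = 50.27
Eq. 2: 1.0(28.30) - 0.7(10.20) = 28.30 - 7.14 = 21.16
Eq. 3: 0.85(28.30) - 1.6(10.20) = 24.06 - 16.32 = 7.74
Combination 3 gives the minimum: 7.74 kN/m.

7.74 kN/m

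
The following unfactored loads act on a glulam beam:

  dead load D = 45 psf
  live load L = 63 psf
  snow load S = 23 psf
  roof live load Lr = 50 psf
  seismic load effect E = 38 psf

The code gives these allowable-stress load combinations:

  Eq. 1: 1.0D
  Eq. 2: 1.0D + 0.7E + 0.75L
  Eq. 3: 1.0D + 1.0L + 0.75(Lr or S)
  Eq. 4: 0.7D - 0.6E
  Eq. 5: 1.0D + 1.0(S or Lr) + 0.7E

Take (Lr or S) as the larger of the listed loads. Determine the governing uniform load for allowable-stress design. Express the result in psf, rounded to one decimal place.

(Lr or S) → Lr = 50 psf; (S or Lr) → Lr = 50 psf.
Eq. 1: 1.0(45) = 45.0
Eq. 2: 1.0(45) + 0.7(38) + 0.75(63) = 45.0 + 26.6 + 47.3 = 118.9
Eq. 3: 1.0(45) + 1.0(63) + 0.75(50) = 45.0 + 63.0 + 37.5 = 145.5
Eq. 4: 0.7(45) - 0.6(38) = 31.5 - 22.8 = 8.7
Eq. 5: 1.0(45) + 1.0(50) + 0.7(38) = 45.0 + 50.0 + 26.6 = 121.6
The controlling combination is 3, giving 145.5 psf.

145.5 psf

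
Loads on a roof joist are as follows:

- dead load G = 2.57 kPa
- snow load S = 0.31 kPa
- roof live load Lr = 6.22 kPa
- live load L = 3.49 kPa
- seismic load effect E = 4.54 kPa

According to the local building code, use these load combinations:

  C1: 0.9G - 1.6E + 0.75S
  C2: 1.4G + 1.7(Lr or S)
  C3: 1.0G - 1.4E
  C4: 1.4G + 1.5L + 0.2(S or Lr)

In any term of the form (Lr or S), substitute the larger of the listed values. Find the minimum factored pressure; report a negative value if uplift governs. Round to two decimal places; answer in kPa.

(Lr or S) → Lr = 6.22 kPa; (S or Lr) → Lr = 6.22 kPa.
C1: 0.9(2.57) - 1.6(4.54) + 0.75(0.31) = -4.72
C2: 1.4(2.57) + 1.7(6.22) = 14.17
C3: 1.0(2.57) - 1.4(4.54) = -3.79
C4: 1.4(2.57) + 1.5(3.49) + 0.2(6.22) = 10.08
Combination 1 gives the minimum: -4.72 kPa.

-4.72 kPa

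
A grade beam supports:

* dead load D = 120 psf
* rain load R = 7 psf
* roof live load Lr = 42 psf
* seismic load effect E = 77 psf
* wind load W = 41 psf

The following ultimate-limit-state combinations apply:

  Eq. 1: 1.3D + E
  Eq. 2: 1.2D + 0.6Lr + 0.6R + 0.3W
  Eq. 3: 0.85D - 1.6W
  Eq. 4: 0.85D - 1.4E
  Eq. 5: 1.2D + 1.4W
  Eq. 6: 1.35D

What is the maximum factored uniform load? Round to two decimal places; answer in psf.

233.00 psf

Eq. 1: 1.3(120) + 1.0(77) = 156.00 + 77.00 = 233.00
Eq. 2: 1.2(120) + 0.6(42) + 0.6(7) + 0.3(41) = 144.00 + 25.20 + 4.20 + 12.30 = 185.70
Eq. 3: 0.85(120) - 1.6(41) = 102.00 - 65.60 = 36.40
Eq. 4: 0.85(120) - 1.4(77) = 102.00 - 107.80 = -5.80
Eq. 5: 1.2(120) + 1.4(41) = 144.00 + 57.40 = 201.40
Eq. 6: 1.35(120) = 162.00
Maximum is from combination 1.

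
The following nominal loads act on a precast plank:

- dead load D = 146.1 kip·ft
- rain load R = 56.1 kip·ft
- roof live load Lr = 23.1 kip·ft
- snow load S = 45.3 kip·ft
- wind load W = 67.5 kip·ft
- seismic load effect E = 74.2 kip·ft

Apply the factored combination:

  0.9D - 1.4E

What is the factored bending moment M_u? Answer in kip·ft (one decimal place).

27.6 kip·ft

0.9(146.1) - 1.4(74.2) = 131.5 - 103.9 = 27.6
M_u = 27.6 kip·ft.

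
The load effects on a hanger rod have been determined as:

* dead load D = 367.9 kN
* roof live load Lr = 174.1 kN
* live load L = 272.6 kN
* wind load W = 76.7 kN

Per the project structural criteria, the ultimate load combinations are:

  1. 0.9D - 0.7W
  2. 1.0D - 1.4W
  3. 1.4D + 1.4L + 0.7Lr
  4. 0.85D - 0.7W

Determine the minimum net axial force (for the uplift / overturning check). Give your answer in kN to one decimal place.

1. 0.9(367.9) - 0.7(76.7) = 331.1 - 53.7 = 277.4
2. 1.0(367.9) - 1.4(76.7) = 367.9 - 107.4 = 260.5
3. 1.4(367.9) + 1.4(272.6) + 0.7(174.1) = 515.1 + 381.6 + 121.9 = 1018.6
4. 0.85(367.9) - 0.7(76.7) = 312.7 - 53.7 = 259.0
Combination 4 gives the minimum: 259.0 kN.

259.0 kN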